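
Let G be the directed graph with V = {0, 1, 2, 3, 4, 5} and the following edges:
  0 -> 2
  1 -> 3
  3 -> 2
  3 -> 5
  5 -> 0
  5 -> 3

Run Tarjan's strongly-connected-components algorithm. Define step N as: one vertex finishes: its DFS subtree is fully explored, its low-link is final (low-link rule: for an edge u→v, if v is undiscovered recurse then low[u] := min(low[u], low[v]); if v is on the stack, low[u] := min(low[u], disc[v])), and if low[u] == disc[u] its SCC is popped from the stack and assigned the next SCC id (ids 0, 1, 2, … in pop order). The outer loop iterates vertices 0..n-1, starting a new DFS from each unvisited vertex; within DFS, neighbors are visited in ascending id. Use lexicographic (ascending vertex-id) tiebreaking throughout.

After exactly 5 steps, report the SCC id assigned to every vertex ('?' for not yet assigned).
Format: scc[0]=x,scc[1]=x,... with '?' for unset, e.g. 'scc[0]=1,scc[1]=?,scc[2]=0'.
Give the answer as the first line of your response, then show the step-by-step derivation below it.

scc[0]=1,scc[1]=3,scc[2]=0,scc[3]=2,scc[4]=?,scc[5]=2

step 1: low=(low[0]=0,low[1]=?,low[2]=1,low[3]=?,low[4]=?,low[5]=?); scc=(scc[0]=?,scc[1]=?,scc[2]=0,scc[3]=?,scc[4]=?,scc[5]=?)
step 2: low=(low[0]=0,low[1]=?,low[2]=1,low[3]=?,low[4]=?,low[5]=?); scc=(scc[0]=1,scc[1]=?,scc[2]=0,scc[3]=?,scc[4]=?,scc[5]=?)
step 3: low=(low[0]=0,low[1]=2,low[2]=1,low[3]=3,low[4]=?,low[5]=3); scc=(scc[0]=1,scc[1]=?,scc[2]=0,scc[3]=?,scc[4]=?,scc[5]=?)
step 4: low=(low[0]=0,low[1]=2,low[2]=1,low[3]=3,low[4]=?,low[5]=3); scc=(scc[0]=1,scc[1]=?,scc[2]=0,scc[3]=2,scc[4]=?,scc[5]=2)
step 5: low=(low[0]=0,low[1]=2,low[2]=1,low[3]=3,low[4]=?,low[5]=3); scc=(scc[0]=1,scc[1]=3,scc[2]=0,scc[3]=2,scc[4]=?,scc[5]=2)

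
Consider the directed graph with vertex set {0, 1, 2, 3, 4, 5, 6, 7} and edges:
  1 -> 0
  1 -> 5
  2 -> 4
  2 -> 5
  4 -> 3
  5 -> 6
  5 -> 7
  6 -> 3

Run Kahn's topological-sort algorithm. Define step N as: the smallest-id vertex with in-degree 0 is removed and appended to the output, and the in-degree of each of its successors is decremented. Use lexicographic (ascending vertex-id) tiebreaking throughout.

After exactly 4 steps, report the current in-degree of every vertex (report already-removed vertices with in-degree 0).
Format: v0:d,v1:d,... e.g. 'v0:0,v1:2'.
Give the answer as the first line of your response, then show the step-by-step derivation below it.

v0:0,v1:0,v2:0,v3:1,v4:0,v5:0,v6:1,v7:1

step 1: output 1; order=[1]; indeg=(0,0,0,2,1,1,1,1)
step 2: output 0; order=[1,0]; indeg=(0,0,0,2,1,1,1,1)
step 3: output 2; order=[1,0,2]; indeg=(0,0,0,2,0,0,1,1)
step 4: output 4; order=[1,0,2,4]; indeg=(0,0,0,1,0,0,1,1)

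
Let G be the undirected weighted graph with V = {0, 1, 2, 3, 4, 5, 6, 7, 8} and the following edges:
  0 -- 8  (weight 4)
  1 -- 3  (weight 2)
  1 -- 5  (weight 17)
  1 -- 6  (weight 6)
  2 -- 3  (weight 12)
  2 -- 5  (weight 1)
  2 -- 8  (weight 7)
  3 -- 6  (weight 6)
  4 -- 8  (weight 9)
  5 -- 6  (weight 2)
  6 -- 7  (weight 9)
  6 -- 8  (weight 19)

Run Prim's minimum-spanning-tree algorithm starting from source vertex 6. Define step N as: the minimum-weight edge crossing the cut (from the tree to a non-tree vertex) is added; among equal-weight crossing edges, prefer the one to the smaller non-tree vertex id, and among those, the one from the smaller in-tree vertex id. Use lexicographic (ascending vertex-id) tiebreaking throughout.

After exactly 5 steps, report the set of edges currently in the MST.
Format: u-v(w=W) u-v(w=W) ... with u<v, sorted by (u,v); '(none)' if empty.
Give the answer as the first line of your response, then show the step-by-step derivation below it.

1-3(w=2) 1-6(w=6) 2-5(w=1) 2-8(w=7) 5-6(w=2)

step 1: add edge 5-6 (w=2); MST = {5-6(w=2)}
step 2: add edge 2-5 (w=1); MST = {2-5(w=1) 5-6(w=2)}
step 3: add edge 1-6 (w=6); MST = {1-6(w=6) 2-5(w=1) 5-6(w=2)}
step 4: add edge 1-3 (w=2); MST = {1-3(w=2) 1-6(w=6) 2-5(w=1) 5-6(w=2)}
step 5: add edge 2-8 (w=7); MST = {1-3(w=2) 1-6(w=6) 2-5(w=1) 2-8(w=7) 5-6(w=2)}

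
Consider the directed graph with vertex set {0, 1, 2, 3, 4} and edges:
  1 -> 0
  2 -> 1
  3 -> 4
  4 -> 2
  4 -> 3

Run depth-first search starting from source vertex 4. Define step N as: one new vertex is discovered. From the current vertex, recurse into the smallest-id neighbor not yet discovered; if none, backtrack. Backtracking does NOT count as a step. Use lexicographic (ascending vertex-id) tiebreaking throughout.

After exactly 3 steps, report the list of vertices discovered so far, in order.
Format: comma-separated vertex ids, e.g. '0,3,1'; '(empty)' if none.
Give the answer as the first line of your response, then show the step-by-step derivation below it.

4,2,1

step 1: discover 4; path=4; order=4
step 2: discover 2; path=4>2; order=4,2
step 3: discover 1; path=4>2>1; order=4,2,1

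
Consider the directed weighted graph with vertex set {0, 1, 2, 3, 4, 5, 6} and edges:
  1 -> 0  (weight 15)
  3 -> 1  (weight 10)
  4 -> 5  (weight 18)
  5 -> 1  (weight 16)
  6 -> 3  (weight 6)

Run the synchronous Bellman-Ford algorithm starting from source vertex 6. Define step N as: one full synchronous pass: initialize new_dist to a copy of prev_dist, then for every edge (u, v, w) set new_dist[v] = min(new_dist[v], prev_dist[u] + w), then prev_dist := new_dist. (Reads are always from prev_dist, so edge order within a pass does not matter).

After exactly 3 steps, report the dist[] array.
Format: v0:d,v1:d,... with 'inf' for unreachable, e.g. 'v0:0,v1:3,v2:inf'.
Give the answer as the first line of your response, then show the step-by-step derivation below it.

v0:31,v1:16,v2:inf,v3:6,v4:inf,v5:inf,v6:0

step 1: dist = v0:inf,v1:inf,v2:inf,v3:6,v4:inf,v5:inf,v6:0
step 2: dist = v0:inf,v1:16,v2:inf,v3:6,v4:inf,v5:inf,v6:0
step 3: dist = v0:31,v1:16,v2:inf,v3:6,v4:inf,v5:inf,v6:0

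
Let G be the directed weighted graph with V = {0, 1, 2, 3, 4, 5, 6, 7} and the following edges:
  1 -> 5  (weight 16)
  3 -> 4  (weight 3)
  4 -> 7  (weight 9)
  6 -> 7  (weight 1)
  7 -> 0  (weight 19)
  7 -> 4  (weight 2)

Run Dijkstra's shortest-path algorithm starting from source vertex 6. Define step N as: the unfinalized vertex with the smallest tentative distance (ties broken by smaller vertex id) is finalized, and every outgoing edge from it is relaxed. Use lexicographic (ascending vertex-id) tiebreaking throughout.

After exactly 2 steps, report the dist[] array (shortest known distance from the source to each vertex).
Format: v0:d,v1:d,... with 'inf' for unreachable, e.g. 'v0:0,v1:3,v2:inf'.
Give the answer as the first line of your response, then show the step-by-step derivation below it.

v0:20,v1:inf,v2:inf,v3:inf,v4:3,v5:inf,v6:0,v7:1

step 1: dist = v0:inf,v1:inf,v2:inf,v3:inf,v4:inf,v5:inf,v6:0,v7:1
step 2: dist = v0:20,v1:inf,v2:inf,v3:inf,v4:3,v5:inf,v6:0,v7:1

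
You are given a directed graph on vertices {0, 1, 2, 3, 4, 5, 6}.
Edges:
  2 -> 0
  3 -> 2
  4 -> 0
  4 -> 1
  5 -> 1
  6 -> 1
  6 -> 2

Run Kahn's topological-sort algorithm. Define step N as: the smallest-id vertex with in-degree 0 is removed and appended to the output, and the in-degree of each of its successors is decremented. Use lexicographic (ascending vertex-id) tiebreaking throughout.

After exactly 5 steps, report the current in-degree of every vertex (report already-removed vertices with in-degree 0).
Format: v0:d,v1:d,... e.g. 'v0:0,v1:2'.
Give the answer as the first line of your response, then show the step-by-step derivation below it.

v0:1,v1:0,v2:0,v3:0,v4:0,v5:0,v6:0

step 1: output 3; order=[3]; indeg=(2,3,1,0,0,0,0)
step 2: output 4; order=[3,4]; indeg=(1,2,1,0,0,0,0)
step 3: output 5; order=[3,4,5]; indeg=(1,1,1,0,0,0,0)
step 4: output 6; order=[3,4,5,6]; indeg=(1,0,0,0,0,0,0)
step 5: output 1; order=[3,4,5,6,1]; indeg=(1,0,0,0,0,0,0)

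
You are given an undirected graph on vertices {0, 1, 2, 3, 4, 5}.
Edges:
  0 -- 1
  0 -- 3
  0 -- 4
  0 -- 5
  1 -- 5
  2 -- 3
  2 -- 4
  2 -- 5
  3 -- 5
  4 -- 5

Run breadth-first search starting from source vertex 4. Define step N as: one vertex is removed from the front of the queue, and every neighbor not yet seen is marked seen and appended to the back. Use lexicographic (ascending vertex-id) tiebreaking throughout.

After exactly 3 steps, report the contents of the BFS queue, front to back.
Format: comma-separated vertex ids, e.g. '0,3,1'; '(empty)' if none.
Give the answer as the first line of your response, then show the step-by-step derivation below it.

5,1,3

step 1: dequeue 4; queue=[0,2,5]; order=4
step 2: dequeue 0; queue=[2,5,1,3]; order=4,0
step 3: dequeue 2; queue=[5,1,3]; order=4,0,2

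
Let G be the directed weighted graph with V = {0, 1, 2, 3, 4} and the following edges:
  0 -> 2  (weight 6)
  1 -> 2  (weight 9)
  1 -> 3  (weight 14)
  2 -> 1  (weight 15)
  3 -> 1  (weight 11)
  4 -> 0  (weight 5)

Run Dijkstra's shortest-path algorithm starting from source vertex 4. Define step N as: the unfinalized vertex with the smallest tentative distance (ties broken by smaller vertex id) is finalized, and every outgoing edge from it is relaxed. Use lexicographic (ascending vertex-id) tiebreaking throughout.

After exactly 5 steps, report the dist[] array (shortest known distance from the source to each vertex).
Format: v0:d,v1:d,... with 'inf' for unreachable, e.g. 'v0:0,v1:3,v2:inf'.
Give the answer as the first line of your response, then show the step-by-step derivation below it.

v0:5,v1:26,v2:11,v3:40,v4:0

step 1: dist = v0:5,v1:inf,v2:inf,v3:inf,v4:0
step 2: dist = v0:5,v1:inf,v2:11,v3:inf,v4:0
step 3: dist = v0:5,v1:26,v2:11,v3:inf,v4:0
step 4: dist = v0:5,v1:26,v2:11,v3:40,v4:0
step 5: dist = v0:5,v1:26,v2:11,v3:40,v4:0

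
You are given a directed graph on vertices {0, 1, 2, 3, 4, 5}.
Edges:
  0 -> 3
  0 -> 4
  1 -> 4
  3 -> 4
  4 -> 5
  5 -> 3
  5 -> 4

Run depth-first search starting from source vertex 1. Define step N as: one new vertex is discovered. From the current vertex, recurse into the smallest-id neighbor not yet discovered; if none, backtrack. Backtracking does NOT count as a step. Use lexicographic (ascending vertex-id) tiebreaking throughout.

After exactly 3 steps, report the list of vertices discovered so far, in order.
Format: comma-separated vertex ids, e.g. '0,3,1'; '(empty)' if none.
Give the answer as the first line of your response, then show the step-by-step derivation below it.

1,4,5

step 1: discover 1; path=1; order=1
step 2: discover 4; path=1>4; order=1,4
step 3: discover 5; path=1>4>5; order=1,4,5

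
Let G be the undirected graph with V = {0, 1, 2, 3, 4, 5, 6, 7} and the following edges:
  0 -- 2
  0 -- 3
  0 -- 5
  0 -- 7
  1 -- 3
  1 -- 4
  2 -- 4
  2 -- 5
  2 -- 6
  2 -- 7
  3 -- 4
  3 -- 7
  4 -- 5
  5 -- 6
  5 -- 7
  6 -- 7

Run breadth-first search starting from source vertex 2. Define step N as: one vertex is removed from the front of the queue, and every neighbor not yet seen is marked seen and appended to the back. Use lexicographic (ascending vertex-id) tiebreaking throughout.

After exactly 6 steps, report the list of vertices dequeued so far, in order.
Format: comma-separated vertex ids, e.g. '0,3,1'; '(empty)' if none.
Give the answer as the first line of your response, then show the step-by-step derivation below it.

2,0,4,5,6,7

step 1: dequeue 2; queue=[0,4,5,6,7]; order=2
step 2: dequeue 0; queue=[4,5,6,7,3]; order=2,0
step 3: dequeue 4; queue=[5,6,7,3,1]; order=2,0,4
step 4: dequeue 5; queue=[6,7,3,1]; order=2,0,4,5
step 5: dequeue 6; queue=[7,3,1]; order=2,0,4,5,6
step 6: dequeue 7; queue=[3,1]; order=2,0,4,5,6,7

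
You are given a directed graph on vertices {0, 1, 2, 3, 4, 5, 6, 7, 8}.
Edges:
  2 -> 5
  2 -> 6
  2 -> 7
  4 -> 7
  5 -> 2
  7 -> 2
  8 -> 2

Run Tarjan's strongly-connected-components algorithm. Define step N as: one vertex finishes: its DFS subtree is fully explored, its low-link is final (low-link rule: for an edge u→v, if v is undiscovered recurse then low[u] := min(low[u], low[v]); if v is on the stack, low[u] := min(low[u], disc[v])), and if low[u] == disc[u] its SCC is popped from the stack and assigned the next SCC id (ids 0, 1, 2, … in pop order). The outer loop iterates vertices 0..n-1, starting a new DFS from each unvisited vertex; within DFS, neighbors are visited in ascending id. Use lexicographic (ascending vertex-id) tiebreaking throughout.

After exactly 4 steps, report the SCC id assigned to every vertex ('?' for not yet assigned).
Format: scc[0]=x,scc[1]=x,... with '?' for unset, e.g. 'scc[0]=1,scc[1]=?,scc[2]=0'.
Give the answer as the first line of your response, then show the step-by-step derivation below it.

scc[0]=0,scc[1]=1,scc[2]=?,scc[3]=?,scc[4]=?,scc[5]=?,scc[6]=2,scc[7]=?,scc[8]=?

step 1: low=(low[0]=0,low[1]=?,low[2]=?,low[3]=?,low[4]=?,low[5]=?,low[6]=?,low[7]=?,low[8]=?); scc=(scc[0]=0,scc[1]=?,scc[2]=?,scc[3]=?,scc[4]=?,scc[5]=?,scc[6]=?,scc[7]=?,scc[8]=?)
step 2: low=(low[0]=0,low[1]=1,low[2]=?,low[3]=?,low[4]=?,low[5]=?,low[6]=?,low[7]=?,low[8]=?); scc=(scc[0]=0,scc[1]=1,scc[2]=?,scc[3]=?,scc[4]=?,scc[5]=?,scc[6]=?,scc[7]=?,scc[8]=?)
step 3: low=(low[0]=0,low[1]=1,low[2]=2,low[3]=?,low[4]=?,low[5]=2,low[6]=?,low[7]=?,low[8]=?); scc=(scc[0]=0,scc[1]=1,scc[2]=?,scc[3]=?,scc[4]=?,scc[5]=?,scc[6]=?,scc[7]=?,scc[8]=?)
step 4: low=(low[0]=0,low[1]=1,low[2]=2,low[3]=?,low[4]=?,low[5]=2,low[6]=4,low[7]=?,low[8]=?); scc=(scc[0]=0,scc[1]=1,scc[2]=?,scc[3]=?,scc[4]=?,scc[5]=?,scc[6]=2,scc[7]=?,scc[8]=?)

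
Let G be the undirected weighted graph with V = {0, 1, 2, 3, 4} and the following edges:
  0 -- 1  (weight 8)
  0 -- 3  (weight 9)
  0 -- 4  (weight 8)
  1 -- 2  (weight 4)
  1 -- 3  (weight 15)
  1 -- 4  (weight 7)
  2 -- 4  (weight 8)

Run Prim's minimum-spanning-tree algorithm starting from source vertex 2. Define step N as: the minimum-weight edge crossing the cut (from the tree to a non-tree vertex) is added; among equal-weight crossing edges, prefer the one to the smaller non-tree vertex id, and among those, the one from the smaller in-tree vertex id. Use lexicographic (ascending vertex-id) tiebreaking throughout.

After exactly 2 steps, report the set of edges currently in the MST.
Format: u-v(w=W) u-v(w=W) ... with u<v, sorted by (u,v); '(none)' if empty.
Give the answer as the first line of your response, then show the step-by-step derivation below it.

1-2(w=4) 1-4(w=7)

step 1: add edge 1-2 (w=4); MST = {1-2(w=4)}
step 2: add edge 1-4 (w=7); MST = {1-2(w=4) 1-4(w=7)}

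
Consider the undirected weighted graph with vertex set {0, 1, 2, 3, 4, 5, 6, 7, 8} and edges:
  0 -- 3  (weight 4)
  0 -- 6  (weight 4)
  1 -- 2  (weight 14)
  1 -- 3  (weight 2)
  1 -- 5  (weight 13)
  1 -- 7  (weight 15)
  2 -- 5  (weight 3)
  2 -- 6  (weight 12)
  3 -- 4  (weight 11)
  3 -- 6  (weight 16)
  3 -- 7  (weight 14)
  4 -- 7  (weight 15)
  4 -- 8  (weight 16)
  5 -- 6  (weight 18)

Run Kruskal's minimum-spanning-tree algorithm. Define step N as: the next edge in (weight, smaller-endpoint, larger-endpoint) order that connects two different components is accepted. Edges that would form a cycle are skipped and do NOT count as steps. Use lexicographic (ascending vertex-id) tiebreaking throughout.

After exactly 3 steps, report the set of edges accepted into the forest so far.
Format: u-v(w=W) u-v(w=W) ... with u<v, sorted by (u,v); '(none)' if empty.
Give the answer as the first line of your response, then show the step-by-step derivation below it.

0-3(w=4) 1-3(w=2) 2-5(w=3)

step 1: add edge 1-3 (w=2); MST = {1-3(w=2)}
step 2: add edge 2-5 (w=3); MST = {1-3(w=2) 2-5(w=3)}
step 3: add edge 0-3 (w=4); MST = {0-3(w=4) 1-3(w=2) 2-5(w=3)}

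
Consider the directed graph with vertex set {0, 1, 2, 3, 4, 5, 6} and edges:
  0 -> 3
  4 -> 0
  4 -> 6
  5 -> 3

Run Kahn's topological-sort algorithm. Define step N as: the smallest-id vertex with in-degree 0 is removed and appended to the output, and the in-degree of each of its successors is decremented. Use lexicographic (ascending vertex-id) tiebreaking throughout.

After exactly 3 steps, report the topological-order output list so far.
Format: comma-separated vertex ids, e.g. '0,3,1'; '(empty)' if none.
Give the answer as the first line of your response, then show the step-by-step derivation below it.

1,2,4

step 1: output 1; order=[1]; indeg=(1,0,0,2,0,0,1)
step 2: output 2; order=[1,2]; indeg=(1,0,0,2,0,0,1)
step 3: output 4; order=[1,2,4]; indeg=(0,0,0,2,0,0,0)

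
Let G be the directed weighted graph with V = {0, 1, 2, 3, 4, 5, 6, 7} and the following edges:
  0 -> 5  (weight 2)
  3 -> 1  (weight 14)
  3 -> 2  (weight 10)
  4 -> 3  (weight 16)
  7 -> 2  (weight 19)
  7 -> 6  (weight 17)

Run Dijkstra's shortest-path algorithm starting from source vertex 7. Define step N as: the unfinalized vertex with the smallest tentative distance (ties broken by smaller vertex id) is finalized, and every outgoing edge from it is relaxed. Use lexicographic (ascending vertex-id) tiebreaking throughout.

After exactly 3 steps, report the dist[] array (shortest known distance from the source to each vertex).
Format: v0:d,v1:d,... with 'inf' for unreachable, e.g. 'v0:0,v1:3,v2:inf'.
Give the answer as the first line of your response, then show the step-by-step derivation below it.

v0:inf,v1:inf,v2:19,v3:inf,v4:inf,v5:inf,v6:17,v7:0

step 1: dist = v0:inf,v1:inf,v2:19,v3:inf,v4:inf,v5:inf,v6:17,v7:0
step 2: dist = v0:inf,v1:inf,v2:19,v3:inf,v4:inf,v5:inf,v6:17,v7:0
step 3: dist = v0:inf,v1:inf,v2:19,v3:inf,v4:inf,v5:inf,v6:17,v7:0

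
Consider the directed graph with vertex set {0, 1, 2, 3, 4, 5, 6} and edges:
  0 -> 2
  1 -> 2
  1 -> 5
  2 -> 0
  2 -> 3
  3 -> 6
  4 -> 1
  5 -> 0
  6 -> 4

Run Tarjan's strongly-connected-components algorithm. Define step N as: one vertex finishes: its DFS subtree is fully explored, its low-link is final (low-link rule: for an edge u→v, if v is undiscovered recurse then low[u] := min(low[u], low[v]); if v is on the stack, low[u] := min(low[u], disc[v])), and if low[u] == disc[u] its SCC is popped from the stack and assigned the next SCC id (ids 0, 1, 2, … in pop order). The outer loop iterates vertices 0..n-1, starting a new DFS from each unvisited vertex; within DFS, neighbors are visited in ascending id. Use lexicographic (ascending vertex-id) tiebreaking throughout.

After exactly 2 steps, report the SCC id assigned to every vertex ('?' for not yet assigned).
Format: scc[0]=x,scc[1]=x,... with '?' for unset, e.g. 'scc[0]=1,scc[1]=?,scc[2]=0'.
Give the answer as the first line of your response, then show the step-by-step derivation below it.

scc[0]=?,scc[1]=?,scc[2]=?,scc[3]=?,scc[4]=?,scc[5]=?,scc[6]=?

step 1: low=(low[0]=0,low[1]=1,low[2]=0,low[3]=2,low[4]=4,low[5]=0,low[6]=3); scc=(scc[0]=?,scc[1]=?,scc[2]=?,scc[3]=?,scc[4]=?,scc[5]=?,scc[6]=?)
step 2: low=(low[0]=0,low[1]=0,low[2]=0,low[3]=2,low[4]=4,low[5]=0,low[6]=3); scc=(scc[0]=?,scc[1]=?,scc[2]=?,scc[3]=?,scc[4]=?,scc[5]=?,scc[6]=?)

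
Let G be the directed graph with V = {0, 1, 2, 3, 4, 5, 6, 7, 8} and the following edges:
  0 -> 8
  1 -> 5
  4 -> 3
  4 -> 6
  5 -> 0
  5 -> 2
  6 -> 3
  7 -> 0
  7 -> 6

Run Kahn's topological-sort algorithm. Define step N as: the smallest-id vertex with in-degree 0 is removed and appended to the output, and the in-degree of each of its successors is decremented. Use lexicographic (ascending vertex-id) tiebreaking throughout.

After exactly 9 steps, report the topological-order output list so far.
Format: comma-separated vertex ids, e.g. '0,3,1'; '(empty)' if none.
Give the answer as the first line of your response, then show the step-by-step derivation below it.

1,4,5,2,7,0,6,3,8

step 1: output 1; order=[1]; indeg=(2,0,1,2,0,0,2,0,1)
step 2: output 4; order=[1,4]; indeg=(2,0,1,1,0,0,1,0,1)
step 3: output 5; order=[1,4,5]; indeg=(1,0,0,1,0,0,1,0,1)
step 4: output 2; order=[1,4,5,2]; indeg=(1,0,0,1,0,0,1,0,1)
step 5: output 7; order=[1,4,5,2,7]; indeg=(0,0,0,1,0,0,0,0,1)
step 6: output 0; order=[1,4,5,2,7,0]; indeg=(0,0,0,1,0,0,0,0,0)
step 7: output 6; order=[1,4,5,2,7,0,6]; indeg=(0,0,0,0,0,0,0,0,0)
step 8: output 3; order=[1,4,5,2,7,0,6,3]; indeg=(0,0,0,0,0,0,0,0,0)
step 9: output 8; order=[1,4,5,2,7,0,6,3,8]; indeg=(0,0,0,0,0,0,0,0,0)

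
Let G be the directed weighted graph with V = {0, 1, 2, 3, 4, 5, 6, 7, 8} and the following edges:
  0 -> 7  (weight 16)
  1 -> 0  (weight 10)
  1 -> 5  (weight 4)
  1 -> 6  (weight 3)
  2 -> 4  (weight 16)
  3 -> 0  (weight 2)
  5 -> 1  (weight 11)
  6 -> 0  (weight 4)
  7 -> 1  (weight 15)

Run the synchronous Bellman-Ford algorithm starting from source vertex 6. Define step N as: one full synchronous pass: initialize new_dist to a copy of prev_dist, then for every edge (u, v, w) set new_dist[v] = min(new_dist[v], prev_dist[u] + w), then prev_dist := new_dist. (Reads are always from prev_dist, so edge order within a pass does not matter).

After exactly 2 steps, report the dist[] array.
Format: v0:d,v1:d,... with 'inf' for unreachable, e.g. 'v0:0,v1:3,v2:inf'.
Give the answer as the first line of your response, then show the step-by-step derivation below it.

v0:4,v1:inf,v2:inf,v3:inf,v4:inf,v5:inf,v6:0,v7:20,v8:inf

step 1: dist = v0:4,v1:inf,v2:inf,v3:inf,v4:inf,v5:inf,v6:0,v7:inf,v8:inf
step 2: dist = v0:4,v1:inf,v2:inf,v3:inf,v4:inf,v5:inf,v6:0,v7:20,v8:inf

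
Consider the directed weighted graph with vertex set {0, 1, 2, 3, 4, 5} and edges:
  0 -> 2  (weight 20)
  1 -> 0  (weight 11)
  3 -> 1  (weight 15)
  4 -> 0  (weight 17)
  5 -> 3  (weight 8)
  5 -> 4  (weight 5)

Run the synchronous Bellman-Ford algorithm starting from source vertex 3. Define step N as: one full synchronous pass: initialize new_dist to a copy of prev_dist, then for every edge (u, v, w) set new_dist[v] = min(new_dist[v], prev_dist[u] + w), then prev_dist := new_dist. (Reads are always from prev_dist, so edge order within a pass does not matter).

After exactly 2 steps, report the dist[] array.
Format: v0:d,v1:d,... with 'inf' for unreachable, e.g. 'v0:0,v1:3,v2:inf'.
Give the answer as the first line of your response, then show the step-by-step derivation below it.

v0:26,v1:15,v2:inf,v3:0,v4:inf,v5:inf

step 1: dist = v0:inf,v1:15,v2:inf,v3:0,v4:inf,v5:inf
step 2: dist = v0:26,v1:15,v2:inf,v3:0,v4:inf,v5:inf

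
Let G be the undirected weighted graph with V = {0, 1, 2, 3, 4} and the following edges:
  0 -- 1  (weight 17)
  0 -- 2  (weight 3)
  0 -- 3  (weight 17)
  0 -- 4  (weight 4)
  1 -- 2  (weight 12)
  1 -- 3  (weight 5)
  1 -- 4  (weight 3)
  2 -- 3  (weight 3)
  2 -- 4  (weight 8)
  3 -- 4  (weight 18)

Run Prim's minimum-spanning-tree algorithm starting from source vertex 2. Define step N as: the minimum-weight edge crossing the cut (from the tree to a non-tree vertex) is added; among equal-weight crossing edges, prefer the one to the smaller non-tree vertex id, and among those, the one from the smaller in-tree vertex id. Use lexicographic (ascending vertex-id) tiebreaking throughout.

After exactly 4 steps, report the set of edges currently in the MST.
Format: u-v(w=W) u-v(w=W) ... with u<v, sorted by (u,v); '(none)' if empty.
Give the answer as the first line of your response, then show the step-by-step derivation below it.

0-2(w=3) 0-4(w=4) 1-4(w=3) 2-3(w=3)

step 1: add edge 0-2 (w=3); MST = {0-2(w=3)}
step 2: add edge 2-3 (w=3); MST = {0-2(w=3) 2-3(w=3)}
step 3: add edge 0-4 (w=4); MST = {0-2(w=3) 0-4(w=4) 2-3(w=3)}
step 4: add edge 1-4 (w=3); MST = {0-2(w=3) 0-4(w=4) 1-4(w=3) 2-3(w=3)}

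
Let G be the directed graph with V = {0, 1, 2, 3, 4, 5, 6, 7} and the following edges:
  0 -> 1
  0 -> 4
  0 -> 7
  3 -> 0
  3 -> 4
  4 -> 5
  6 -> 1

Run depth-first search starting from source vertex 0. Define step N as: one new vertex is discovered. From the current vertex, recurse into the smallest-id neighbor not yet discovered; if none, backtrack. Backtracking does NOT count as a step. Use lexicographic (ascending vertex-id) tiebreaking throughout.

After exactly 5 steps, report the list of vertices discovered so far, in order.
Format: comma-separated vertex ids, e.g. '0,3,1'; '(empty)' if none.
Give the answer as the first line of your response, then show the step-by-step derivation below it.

0,1,4,5,7

step 1: discover 0; path=0; order=0
step 2: discover 1; path=0>1; order=0,1
step 3: discover 4; path=0>4; order=0,1,4
step 4: discover 5; path=0>4>5; order=0,1,4,5
step 5: discover 7; path=0>7; order=0,1,4,5,7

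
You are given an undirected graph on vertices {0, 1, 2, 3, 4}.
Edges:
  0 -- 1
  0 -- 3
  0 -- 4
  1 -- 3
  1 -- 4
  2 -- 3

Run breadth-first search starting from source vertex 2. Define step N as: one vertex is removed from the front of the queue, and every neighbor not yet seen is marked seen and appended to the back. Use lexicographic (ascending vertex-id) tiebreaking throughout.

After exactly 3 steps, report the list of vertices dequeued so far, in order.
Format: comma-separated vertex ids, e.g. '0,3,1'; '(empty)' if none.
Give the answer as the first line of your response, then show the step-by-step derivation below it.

2,3,0

step 1: dequeue 2; queue=[3]; order=2
step 2: dequeue 3; queue=[0,1]; order=2,3
step 3: dequeue 0; queue=[1,4]; order=2,3,0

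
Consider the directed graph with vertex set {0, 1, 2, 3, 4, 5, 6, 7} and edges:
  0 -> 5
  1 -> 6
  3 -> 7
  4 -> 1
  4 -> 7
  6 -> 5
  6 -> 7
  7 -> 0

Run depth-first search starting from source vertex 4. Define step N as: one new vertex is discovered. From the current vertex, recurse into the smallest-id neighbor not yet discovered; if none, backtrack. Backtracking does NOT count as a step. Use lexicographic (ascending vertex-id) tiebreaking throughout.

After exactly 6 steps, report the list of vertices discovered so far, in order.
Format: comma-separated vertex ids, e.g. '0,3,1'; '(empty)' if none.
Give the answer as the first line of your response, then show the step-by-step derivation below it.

4,1,6,5,7,0

step 1: discover 4; path=4; order=4
step 2: discover 1; path=4>1; order=4,1
step 3: discover 6; path=4>1>6; order=4,1,6
step 4: discover 5; path=4>1>6>5; order=4,1,6,5
step 5: discover 7; path=4>1>6>7; order=4,1,6,5,7
step 6: discover 0; path=4>1>6>7>0; order=4,1,6,5,7,0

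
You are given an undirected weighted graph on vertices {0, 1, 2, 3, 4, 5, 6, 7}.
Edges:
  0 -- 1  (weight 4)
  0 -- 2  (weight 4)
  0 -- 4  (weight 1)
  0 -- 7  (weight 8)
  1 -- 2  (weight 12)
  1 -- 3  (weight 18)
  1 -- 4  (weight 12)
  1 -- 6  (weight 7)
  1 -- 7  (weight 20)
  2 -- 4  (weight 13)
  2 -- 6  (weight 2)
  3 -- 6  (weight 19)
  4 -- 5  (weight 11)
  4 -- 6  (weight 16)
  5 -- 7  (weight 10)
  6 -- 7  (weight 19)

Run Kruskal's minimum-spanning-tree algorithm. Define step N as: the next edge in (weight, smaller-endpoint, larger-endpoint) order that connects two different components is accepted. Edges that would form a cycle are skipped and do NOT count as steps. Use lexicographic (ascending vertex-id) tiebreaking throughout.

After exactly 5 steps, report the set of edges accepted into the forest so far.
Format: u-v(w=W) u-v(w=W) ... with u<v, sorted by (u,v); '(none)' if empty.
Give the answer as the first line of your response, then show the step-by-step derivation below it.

0-1(w=4) 0-2(w=4) 0-4(w=1) 0-7(w=8) 2-6(w=2)

step 1: add edge 0-4 (w=1); MST = {0-4(w=1)}
step 2: add edge 2-6 (w=2); MST = {0-4(w=1) 2-6(w=2)}
step 3: add edge 0-1 (w=4); MST = {0-1(w=4) 0-4(w=1) 2-6(w=2)}
step 4: add edge 0-2 (w=4); MST = {0-1(w=4) 0-2(w=4) 0-4(w=1) 2-6(w=2)}
step 5: add edge 0-7 (w=8); MST = {0-1(w=4) 0-2(w=4) 0-4(w=1) 0-7(w=8) 2-6(w=2)}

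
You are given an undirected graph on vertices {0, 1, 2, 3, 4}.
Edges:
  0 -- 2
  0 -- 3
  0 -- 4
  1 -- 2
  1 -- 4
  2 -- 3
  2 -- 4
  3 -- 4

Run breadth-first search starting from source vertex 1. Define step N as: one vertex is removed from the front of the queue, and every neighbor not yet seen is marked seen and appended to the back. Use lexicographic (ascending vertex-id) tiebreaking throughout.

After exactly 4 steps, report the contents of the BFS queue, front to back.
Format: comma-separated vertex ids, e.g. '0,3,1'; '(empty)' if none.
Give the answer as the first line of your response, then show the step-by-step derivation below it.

3

step 1: dequeue 1; queue=[2,4]; order=1
step 2: dequeue 2; queue=[4,0,3]; order=1,2
step 3: dequeue 4; queue=[0,3]; order=1,2,4
step 4: dequeue 0; queue=[3]; order=1,2,4,0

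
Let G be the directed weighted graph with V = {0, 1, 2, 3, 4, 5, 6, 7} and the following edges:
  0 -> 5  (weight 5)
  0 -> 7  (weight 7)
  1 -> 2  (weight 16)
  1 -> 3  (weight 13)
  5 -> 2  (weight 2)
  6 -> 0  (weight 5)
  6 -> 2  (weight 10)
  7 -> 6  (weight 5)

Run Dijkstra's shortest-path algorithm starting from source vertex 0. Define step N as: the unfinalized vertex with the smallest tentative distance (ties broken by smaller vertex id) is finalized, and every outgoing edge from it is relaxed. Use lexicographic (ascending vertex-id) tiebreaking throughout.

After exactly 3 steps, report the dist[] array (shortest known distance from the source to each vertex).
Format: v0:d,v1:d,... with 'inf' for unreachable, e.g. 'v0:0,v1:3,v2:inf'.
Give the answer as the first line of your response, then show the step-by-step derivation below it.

v0:0,v1:inf,v2:7,v3:inf,v4:inf,v5:5,v6:inf,v7:7

step 1: dist = v0:0,v1:inf,v2:inf,v3:inf,v4:inf,v5:5,v6:inf,v7:7
step 2: dist = v0:0,v1:inf,v2:7,v3:inf,v4:inf,v5:5,v6:inf,v7:7
step 3: dist = v0:0,v1:inf,v2:7,v3:inf,v4:inf,v5:5,v6:inf,v7:7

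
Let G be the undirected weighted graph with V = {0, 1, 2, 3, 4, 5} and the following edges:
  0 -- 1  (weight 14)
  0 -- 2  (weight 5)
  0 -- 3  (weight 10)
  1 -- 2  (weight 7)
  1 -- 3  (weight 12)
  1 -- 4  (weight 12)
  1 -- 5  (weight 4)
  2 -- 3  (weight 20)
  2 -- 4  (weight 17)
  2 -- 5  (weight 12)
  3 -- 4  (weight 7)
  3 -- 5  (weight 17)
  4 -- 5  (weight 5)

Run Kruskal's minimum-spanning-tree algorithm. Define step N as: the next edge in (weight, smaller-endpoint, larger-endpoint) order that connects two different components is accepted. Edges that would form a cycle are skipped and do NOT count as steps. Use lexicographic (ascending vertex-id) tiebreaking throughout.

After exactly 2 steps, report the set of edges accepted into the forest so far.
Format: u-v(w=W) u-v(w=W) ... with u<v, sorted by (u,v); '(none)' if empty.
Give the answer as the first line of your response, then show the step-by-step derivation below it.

0-2(w=5) 1-5(w=4)

step 1: add edge 1-5 (w=4); MST = {1-5(w=4)}
step 2: add edge 0-2 (w=5); MST = {0-2(w=5) 1-5(w=4)}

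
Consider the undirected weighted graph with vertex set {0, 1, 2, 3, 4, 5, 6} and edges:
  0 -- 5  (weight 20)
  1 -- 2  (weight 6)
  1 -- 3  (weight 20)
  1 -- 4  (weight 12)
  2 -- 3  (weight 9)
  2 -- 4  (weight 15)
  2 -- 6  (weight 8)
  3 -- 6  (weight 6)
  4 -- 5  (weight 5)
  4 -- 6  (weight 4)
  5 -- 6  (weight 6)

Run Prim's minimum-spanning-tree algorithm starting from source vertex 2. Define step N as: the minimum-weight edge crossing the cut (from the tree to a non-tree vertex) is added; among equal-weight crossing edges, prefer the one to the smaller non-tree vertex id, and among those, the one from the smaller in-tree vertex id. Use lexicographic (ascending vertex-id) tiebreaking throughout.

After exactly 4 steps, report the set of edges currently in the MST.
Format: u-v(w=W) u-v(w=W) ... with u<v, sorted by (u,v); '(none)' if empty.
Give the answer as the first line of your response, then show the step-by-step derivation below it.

1-2(w=6) 2-6(w=8) 4-5(w=5) 4-6(w=4)

step 1: add edge 1-2 (w=6); MST = {1-2(w=6)}
step 2: add edge 2-6 (w=8); MST = {1-2(w=6) 2-6(w=8)}
step 3: add edge 4-6 (w=4); MST = {1-2(w=6) 2-6(w=8) 4-6(w=4)}
step 4: add edge 4-5 (w=5); MST = {1-2(w=6) 2-6(w=8) 4-5(w=5) 4-6(w=4)}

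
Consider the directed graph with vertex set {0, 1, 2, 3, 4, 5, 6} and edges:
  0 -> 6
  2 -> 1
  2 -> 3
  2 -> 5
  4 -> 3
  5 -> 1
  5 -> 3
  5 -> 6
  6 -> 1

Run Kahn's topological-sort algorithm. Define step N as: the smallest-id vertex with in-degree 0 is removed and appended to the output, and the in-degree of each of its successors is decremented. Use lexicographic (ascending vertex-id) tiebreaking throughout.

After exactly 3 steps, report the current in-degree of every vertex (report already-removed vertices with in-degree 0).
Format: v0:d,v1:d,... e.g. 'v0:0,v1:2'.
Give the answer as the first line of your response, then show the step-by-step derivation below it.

v0:0,v1:2,v2:0,v3:1,v4:0,v5:0,v6:1

step 1: output 0; order=[0]; indeg=(0,3,0,3,0,1,1)
step 2: output 2; order=[0,2]; indeg=(0,2,0,2,0,0,1)
step 3: output 4; order=[0,2,4]; indeg=(0,2,0,1,0,0,1)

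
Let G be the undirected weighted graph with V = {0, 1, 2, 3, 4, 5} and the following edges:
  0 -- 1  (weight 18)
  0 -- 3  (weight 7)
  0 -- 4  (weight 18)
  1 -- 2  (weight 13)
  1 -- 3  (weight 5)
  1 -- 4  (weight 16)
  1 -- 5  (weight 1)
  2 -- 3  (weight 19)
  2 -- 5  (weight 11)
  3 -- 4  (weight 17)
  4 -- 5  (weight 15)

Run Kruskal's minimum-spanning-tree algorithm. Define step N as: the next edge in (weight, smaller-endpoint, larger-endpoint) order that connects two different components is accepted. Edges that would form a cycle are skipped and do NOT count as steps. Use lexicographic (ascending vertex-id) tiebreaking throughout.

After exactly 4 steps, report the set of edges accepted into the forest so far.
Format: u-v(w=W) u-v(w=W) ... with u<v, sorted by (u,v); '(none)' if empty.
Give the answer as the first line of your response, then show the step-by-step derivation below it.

0-3(w=7) 1-3(w=5) 1-5(w=1) 2-5(w=11)

step 1: add edge 1-5 (w=1); MST = {1-5(w=1)}
step 2: add edge 1-3 (w=5); MST = {1-3(w=5) 1-5(w=1)}
step 3: add edge 0-3 (w=7); MST = {0-3(w=7) 1-3(w=5) 1-5(w=1)}
step 4: add edge 2-5 (w=11); MST = {0-3(w=7) 1-3(w=5) 1-5(w=1) 2-5(w=11)}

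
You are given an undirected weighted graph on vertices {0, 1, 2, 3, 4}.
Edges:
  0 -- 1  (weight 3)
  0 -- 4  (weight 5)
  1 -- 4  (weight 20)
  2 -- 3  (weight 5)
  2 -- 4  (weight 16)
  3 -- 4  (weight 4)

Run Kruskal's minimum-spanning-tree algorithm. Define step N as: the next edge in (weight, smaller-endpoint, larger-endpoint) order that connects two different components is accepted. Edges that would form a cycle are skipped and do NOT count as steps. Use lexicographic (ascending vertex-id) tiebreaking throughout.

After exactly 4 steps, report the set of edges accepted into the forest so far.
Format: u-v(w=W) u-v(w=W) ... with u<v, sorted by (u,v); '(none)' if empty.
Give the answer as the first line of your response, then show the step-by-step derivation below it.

0-1(w=3) 0-4(w=5) 2-3(w=5) 3-4(w=4)

step 1: add edge 0-1 (w=3); MST = {0-1(w=3)}
step 2: add edge 3-4 (w=4); MST = {0-1(w=3) 3-4(w=4)}
step 3: add edge 0-4 (w=5); MST = {0-1(w=3) 0-4(w=5) 3-4(w=4)}
step 4: add edge 2-3 (w=5); MST = {0-1(w=3) 0-4(w=5) 2-3(w=5) 3-4(w=4)}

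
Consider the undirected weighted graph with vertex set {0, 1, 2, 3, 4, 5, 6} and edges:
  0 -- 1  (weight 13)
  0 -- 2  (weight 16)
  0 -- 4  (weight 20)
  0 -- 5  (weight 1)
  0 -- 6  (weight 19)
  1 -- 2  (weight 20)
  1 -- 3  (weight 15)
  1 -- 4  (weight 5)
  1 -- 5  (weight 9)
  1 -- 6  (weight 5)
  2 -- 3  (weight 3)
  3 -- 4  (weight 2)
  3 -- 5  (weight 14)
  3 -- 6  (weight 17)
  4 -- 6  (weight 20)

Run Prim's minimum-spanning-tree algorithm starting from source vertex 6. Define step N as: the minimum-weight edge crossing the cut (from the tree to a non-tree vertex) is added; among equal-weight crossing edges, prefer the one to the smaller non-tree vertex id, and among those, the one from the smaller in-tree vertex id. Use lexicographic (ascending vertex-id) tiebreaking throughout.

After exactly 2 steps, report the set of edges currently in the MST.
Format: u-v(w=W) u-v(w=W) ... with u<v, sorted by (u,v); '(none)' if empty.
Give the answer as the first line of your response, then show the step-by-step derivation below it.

1-4(w=5) 1-6(w=5)

step 1: add edge 1-6 (w=5); MST = {1-6(w=5)}
step 2: add edge 1-4 (w=5); MST = {1-4(w=5) 1-6(w=5)}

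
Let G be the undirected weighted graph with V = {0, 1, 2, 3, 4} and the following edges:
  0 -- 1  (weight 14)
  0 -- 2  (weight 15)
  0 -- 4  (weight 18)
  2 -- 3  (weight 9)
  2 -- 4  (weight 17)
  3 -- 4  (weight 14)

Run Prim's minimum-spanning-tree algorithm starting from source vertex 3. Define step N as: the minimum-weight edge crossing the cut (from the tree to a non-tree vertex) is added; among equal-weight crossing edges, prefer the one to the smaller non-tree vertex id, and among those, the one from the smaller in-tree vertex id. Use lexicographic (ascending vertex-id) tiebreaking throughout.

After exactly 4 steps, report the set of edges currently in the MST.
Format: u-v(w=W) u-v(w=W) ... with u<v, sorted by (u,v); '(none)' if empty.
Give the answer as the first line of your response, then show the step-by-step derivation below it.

0-1(w=14) 0-2(w=15) 2-3(w=9) 3-4(w=14)

step 1: add edge 2-3 (w=9); MST = {2-3(w=9)}
step 2: add edge 3-4 (w=14); MST = {2-3(w=9) 3-4(w=14)}
step 3: add edge 0-2 (w=15); MST = {0-2(w=15) 2-3(w=9) 3-4(w=14)}
step 4: add edge 0-1 (w=14); MST = {0-1(w=14) 0-2(w=15) 2-3(w=9) 3-4(w=14)}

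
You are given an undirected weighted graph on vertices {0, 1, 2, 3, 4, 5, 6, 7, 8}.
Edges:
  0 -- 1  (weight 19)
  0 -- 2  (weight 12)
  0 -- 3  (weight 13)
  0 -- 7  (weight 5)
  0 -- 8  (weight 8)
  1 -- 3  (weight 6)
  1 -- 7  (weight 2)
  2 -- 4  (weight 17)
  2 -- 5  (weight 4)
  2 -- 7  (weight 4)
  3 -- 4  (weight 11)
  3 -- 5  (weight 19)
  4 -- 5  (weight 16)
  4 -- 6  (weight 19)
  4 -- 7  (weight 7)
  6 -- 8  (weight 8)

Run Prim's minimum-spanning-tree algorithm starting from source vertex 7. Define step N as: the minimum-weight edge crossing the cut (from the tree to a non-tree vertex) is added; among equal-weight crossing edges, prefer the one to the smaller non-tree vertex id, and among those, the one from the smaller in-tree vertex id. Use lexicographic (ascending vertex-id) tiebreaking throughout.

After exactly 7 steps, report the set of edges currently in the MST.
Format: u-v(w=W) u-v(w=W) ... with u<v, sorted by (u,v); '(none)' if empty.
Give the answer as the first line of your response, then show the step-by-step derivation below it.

0-7(w=5) 0-8(w=8) 1-3(w=6) 1-7(w=2) 2-5(w=4) 2-7(w=4) 4-7(w=7)

step 1: add edge 1-7 (w=2); MST = {1-7(w=2)}
step 2: add edge 2-7 (w=4); MST = {1-7(w=2) 2-7(w=4)}
step 3: add edge 2-5 (w=4); MST = {1-7(w=2) 2-5(w=4) 2-7(w=4)}
step 4: add edge 0-7 (w=5); MST = {0-7(w=5) 1-7(w=2) 2-5(w=4) 2-7(w=4)}
step 5: add edge 1-3 (w=6); MST = {0-7(w=5) 1-3(w=6) 1-7(w=2) 2-5(w=4) 2-7(w=4)}
step 6: add edge 4-7 (w=7); MST = {0-7(w=5) 1-3(w=6) 1-7(w=2) 2-5(w=4) 2-7(w=4) 4-7(w=7)}
step 7: add edge 0-8 (w=8); MST = {0-7(w=5) 0-8(w=8) 1-3(w=6) 1-7(w=2) 2-5(w=4) 2-7(w=4) 4-7(w=7)}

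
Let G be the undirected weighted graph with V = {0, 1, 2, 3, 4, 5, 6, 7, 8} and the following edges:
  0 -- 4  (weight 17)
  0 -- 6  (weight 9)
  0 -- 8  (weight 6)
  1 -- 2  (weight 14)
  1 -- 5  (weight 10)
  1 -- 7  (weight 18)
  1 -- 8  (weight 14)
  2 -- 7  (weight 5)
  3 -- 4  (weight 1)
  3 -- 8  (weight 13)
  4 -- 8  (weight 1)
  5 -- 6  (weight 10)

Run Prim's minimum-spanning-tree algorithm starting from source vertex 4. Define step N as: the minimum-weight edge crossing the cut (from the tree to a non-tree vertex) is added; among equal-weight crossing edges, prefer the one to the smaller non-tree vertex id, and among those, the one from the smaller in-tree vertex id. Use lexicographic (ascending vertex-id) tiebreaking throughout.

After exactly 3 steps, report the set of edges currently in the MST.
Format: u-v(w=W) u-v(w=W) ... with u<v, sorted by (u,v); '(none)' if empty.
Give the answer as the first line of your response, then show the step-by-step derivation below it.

0-8(w=6) 3-4(w=1) 4-8(w=1)

step 1: add edge 3-4 (w=1); MST = {3-4(w=1)}
step 2: add edge 4-8 (w=1); MST = {3-4(w=1) 4-8(w=1)}
step 3: add edge 0-8 (w=6); MST = {0-8(w=6) 3-4(w=1) 4-8(w=1)}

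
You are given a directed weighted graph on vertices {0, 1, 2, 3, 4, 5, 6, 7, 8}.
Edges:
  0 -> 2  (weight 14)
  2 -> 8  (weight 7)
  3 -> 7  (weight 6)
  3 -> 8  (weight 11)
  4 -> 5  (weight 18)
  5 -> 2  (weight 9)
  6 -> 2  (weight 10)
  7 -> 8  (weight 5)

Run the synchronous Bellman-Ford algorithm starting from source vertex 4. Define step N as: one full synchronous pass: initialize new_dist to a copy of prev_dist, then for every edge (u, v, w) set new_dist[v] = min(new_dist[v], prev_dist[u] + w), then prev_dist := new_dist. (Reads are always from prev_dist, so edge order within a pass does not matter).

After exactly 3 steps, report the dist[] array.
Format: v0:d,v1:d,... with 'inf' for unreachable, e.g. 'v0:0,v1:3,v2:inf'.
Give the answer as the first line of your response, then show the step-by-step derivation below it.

v0:inf,v1:inf,v2:27,v3:inf,v4:0,v5:18,v6:inf,v7:inf,v8:34

step 1: dist = v0:inf,v1:inf,v2:inf,v3:inf,v4:0,v5:18,v6:inf,v7:inf,v8:inf
step 2: dist = v0:inf,v1:inf,v2:27,v3:inf,v4:0,v5:18,v6:inf,v7:inf,v8:inf
step 3: dist = v0:inf,v1:inf,v2:27,v3:inf,v4:0,v5:18,v6:inf,v7:inf,v8:34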